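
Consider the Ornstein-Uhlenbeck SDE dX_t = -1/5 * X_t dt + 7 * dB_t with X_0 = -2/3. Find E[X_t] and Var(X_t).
E[X_t] = -2*exp(-t/5)/3; Var(X_t) = 245/2 - 245*exp(-2*t/5)/2

The OU SDE dX = -theta X dt + sigma dB admits the integrating factor exp(theta t): d(exp(theta t) X_t) = sigma exp(theta t) dB_t. Integrating from 0 to t:
  X_t = x_0 * exp(-theta t) + sigma * int_0^t exp(-theta (t-s)) dB_s.
The Itô integral has mean 0 and (by the Itô isometry) variance sigma^2 * int_0^t exp(-2 theta (t - s)) ds = sigma^2 * (1 - exp(-2 theta t)) / (2 theta).
With theta = 1/5, sigma = 7, x_0 = -2/3:
  E[X_t] = -2/3 * exp(-1/5 t) = -2*exp(-t/5)/3
  Var(X_t) = (7)^2 * (1 - exp(-2*1/5 t)) / (2 * 1/5) = 245/2 - 245*exp(-2*t/5)/2.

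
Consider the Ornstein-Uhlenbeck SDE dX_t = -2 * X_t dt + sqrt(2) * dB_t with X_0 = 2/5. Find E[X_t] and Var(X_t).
E[X_t] = 2*exp(-2*t)/5; Var(X_t) = 1/2 - exp(-4*t)/2

The OU SDE dX = -theta X dt + sigma dB admits the integrating factor exp(theta t): d(exp(theta t) X_t) = sigma exp(theta t) dB_t. Integrating from 0 to t:
  X_t = x_0 * exp(-theta t) + sigma * int_0^t exp(-theta (t-s)) dB_s.
The Itô integral has mean 0 and (by the Itô isometry) variance sigma^2 * int_0^t exp(-2 theta (t - s)) ds = sigma^2 * (1 - exp(-2 theta t)) / (2 theta).
With theta = 2, sigma = sqrt(2), x_0 = 2/5:
  E[X_t] = 2/5 * exp(-2 t) = 2*exp(-2*t)/5
  Var(X_t) = (sqrt(2))^2 * (1 - exp(-2*2 t)) / (2 * 2) = 1/2 - exp(-4*t)/2.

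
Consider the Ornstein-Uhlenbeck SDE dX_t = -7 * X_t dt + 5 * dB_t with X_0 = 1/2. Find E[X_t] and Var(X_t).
E[X_t] = exp(-7*t)/2; Var(X_t) = 25/14 - 25*exp(-14*t)/14

The OU SDE dX = -theta X dt + sigma dB admits the integrating factor exp(theta t): d(exp(theta t) X_t) = sigma exp(theta t) dB_t. Integrating from 0 to t:
  X_t = x_0 * exp(-theta t) + sigma * int_0^t exp(-theta (t-s)) dB_s.
The Itô integral has mean 0 and (by the Itô isometry) variance sigma^2 * int_0^t exp(-2 theta (t - s)) ds = sigma^2 * (1 - exp(-2 theta t)) / (2 theta).
With theta = 7, sigma = 5, x_0 = 1/2:
  E[X_t] = 1/2 * exp(-7 t) = exp(-7*t)/2
  Var(X_t) = (5)^2 * (1 - exp(-2*7 t)) / (2 * 7) = 25/14 - 25*exp(-14*t)/14.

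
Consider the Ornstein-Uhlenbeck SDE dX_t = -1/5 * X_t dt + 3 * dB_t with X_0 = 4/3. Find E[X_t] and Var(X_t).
E[X_t] = 4*exp(-t/5)/3; Var(X_t) = 45/2 - 45*exp(-2*t/5)/2

The OU SDE dX = -theta X dt + sigma dB admits the integrating factor exp(theta t): d(exp(theta t) X_t) = sigma exp(theta t) dB_t. Integrating from 0 to t:
  X_t = x_0 * exp(-theta t) + sigma * int_0^t exp(-theta (t-s)) dB_s.
The Itô integral has mean 0 and (by the Itô isometry) variance sigma^2 * int_0^t exp(-2 theta (t - s)) ds = sigma^2 * (1 - exp(-2 theta t)) / (2 theta).
With theta = 1/5, sigma = 3, x_0 = 4/3:
  E[X_t] = 4/3 * exp(-1/5 t) = 4*exp(-t/5)/3
  Var(X_t) = (3)^2 * (1 - exp(-2*1/5 t)) / (2 * 1/5) = 45/2 - 45*exp(-2*t/5)/2.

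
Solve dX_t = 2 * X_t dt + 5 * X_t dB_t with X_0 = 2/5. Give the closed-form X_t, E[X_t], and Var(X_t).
X_t = 2/5 * exp((-21/2) t + (5) B_t); E[X_t] = 2*exp(2*t)/5; Var(X_t) = 4*(exp(25*t) - 1)*exp(4*t)/25

For GBM dX = mu X dt + sigma X dB with X_0 = x_0, apply Itô to Y = log X: dY = (mu - sigma^2/2) dt + sigma dB, so Y_t = log(x_0) + (mu - sigma^2/2) t + sigma B_t and hence X_t = x_0 * exp((mu - sigma^2/2) t + sigma B_t).
With mu = 2, sigma = 5, x_0 = 2/5, this gives:
  X_t = 2/5 * exp((-21/2) * t + (5) * B_t).
Since sigma*B_t ~ Normal(0, sigma^2 t), E[exp(sigma*B_t)] = exp(sigma^2 t / 2); so E[X_t] = x_0 * exp((mu - sigma^2/2) t) * exp(sigma^2 t / 2) = x_0 * exp(mu t) = 2*exp(2*t)/5.
Var(X_t) = E[X_t^2] - (E[X_t])^2 = x_0^2 * exp(2 mu t) * (exp(sigma^2 t) - 1) = 4*(exp(25*t) - 1)*exp(4*t)/25.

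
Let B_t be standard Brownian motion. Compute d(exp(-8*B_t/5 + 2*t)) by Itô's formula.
d(exp(-8*B_t/5 + 2*t)) = (82*exp(-8*B_t/5 + 2*t)/25) dt + (-8*exp(-8*B_t/5 + 2*t)/5) dB_t

Itô's formula for f(t, x): d f(t, B_t) = (f_t + (1/2) f_xx) dt + f_x dB_t. Compute partials of f(t, x) = exp(2*t - 8*x/5):
  f_t(t,x)  = 2*exp(2*t - 8*x/5)
  f_x(t,x)  = -8*exp(2*t - 8*x/5)/5
  f_xx(t,x) = 64*exp(2*t - 8*x/5)/25
Assemble drift = f_t + (1/2) f_xx = 82*exp(2*t - 8*x/5)/25 and diffusion = f_x = -8*exp(2*t - 8*x/5)/5. Substituting x = B_t:
  d(exp(-8*B_t/5 + 2*t)) = (82*exp(-8*B_t/5 + 2*t)/25) dt + (-8*exp(-8*B_t/5 + 2*t)/5) dB_t.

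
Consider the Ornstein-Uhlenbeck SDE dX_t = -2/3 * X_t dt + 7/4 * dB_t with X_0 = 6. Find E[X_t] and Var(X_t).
E[X_t] = 6*exp(-2*t/3); Var(X_t) = 147/64 - 147*exp(-4*t/3)/64

The OU SDE dX = -theta X dt + sigma dB admits the integrating factor exp(theta t): d(exp(theta t) X_t) = sigma exp(theta t) dB_t. Integrating from 0 to t:
  X_t = x_0 * exp(-theta t) + sigma * int_0^t exp(-theta (t-s)) dB_s.
The Itô integral has mean 0 and (by the Itô isometry) variance sigma^2 * int_0^t exp(-2 theta (t - s)) ds = sigma^2 * (1 - exp(-2 theta t)) / (2 theta).
With theta = 2/3, sigma = 7/4, x_0 = 6:
  E[X_t] = 6 * exp(-2/3 t) = 6*exp(-2*t/3)
  Var(X_t) = (7/4)^2 * (1 - exp(-2*2/3 t)) / (2 * 2/3) = 147/64 - 147*exp(-4*t/3)/64.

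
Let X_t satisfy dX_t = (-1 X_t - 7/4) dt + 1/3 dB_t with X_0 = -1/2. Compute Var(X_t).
Var(X_t) = 1/18 - exp(-2*t)/18

The variance V(t) = Var(X_t) satisfies V'(t) = 2 a V(t) + c^2 with V(0) = 0 (drift coefficient is linear in X, diffusion is constant). With a = -1, c = 1/3, the solution is
  V(t) = (c^2 / (2 a)) * (exp(2 a t) - 1)
       = ((1/3)^2 / (2*(-1))) * (exp((-2) t) - 1)
       = 1/18 - exp(-2*t)/18.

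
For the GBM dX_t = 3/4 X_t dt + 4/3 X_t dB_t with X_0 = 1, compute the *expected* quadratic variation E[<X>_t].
E[<X>_t] = 32*exp(59*t/18)/59 - 32/59

<X>_t = int_0^t ((4/3) * X_s)^2 ds. Taking expectation inside the integral: E[<X>_t] = (4/3)^2 * int_0^t E[X_s^2] ds. For GBM, E[X_s^2] = x_0^2 * exp((2 mu + sigma^2) s). Integrating:
  E[<X>_t] = (4/3)^2 * 1^2 * (exp((2*(3/4) + (4/3)^2) t) - 1) / (2*(3/4) + (4/3)^2)
           = (4/3)^2 * 1^2 * (exp((59/18) t) - 1) / (59/18) = 32*exp(59*t/18)/59 - 32/59.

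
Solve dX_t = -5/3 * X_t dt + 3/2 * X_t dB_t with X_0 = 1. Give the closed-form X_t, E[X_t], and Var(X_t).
X_t = 1 * exp((-67/24) t + (3/2) B_t); E[X_t] = exp(-5*t/3); Var(X_t) = (exp(9*t/4) - 1)*exp(-10*t/3)

For GBM dX = mu X dt + sigma X dB with X_0 = x_0, apply Itô to Y = log X: dY = (mu - sigma^2/2) dt + sigma dB, so Y_t = log(x_0) + (mu - sigma^2/2) t + sigma B_t and hence X_t = x_0 * exp((mu - sigma^2/2) t + sigma B_t).
With mu = -5/3, sigma = 3/2, x_0 = 1, this gives:
  X_t = 1 * exp((-67/24) * t + (3/2) * B_t).
Since sigma*B_t ~ Normal(0, sigma^2 t), E[exp(sigma*B_t)] = exp(sigma^2 t / 2); so E[X_t] = x_0 * exp((mu - sigma^2/2) t) * exp(sigma^2 t / 2) = x_0 * exp(mu t) = exp(-5*t/3).
Var(X_t) = E[X_t^2] - (E[X_t])^2 = x_0^2 * exp(2 mu t) * (exp(sigma^2 t) - 1) = (exp(9*t/4) - 1)*exp(-10*t/3).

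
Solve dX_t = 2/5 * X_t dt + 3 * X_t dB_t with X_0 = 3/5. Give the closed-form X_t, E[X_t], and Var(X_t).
X_t = 3/5 * exp((-41/10) t + (3) B_t); E[X_t] = 3*exp(2*t/5)/5; Var(X_t) = 9*(exp(9*t) - 1)*exp(4*t/5)/25

For GBM dX = mu X dt + sigma X dB with X_0 = x_0, apply Itô to Y = log X: dY = (mu - sigma^2/2) dt + sigma dB, so Y_t = log(x_0) + (mu - sigma^2/2) t + sigma B_t and hence X_t = x_0 * exp((mu - sigma^2/2) t + sigma B_t).
With mu = 2/5, sigma = 3, x_0 = 3/5, this gives:
  X_t = 3/5 * exp((-41/10) * t + (3) * B_t).
Since sigma*B_t ~ Normal(0, sigma^2 t), E[exp(sigma*B_t)] = exp(sigma^2 t / 2); so E[X_t] = x_0 * exp((mu - sigma^2/2) t) * exp(sigma^2 t / 2) = x_0 * exp(mu t) = 3*exp(2*t/5)/5.
Var(X_t) = E[X_t^2] - (E[X_t])^2 = x_0^2 * exp(2 mu t) * (exp(sigma^2 t) - 1) = 9*(exp(9*t) - 1)*exp(4*t/5)/25.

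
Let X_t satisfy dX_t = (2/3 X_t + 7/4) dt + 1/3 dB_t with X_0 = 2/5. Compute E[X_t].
E[X_t] = 121*exp(2*t/3)/40 - 21/8

Taking expectations and using E[dB_t] = 0, the mean m(t) = E[X_t] satisfies the ODE m'(t) = a m(t) + b with m(0) = x_0. With a = 2/3, b = 7/4, x_0 = 2/5, the solution is
  m(t) = x_0 * exp(a t) + (b/a) * (exp(a t) - 1)
       = (2/5) * exp((2/3) t) + ((7/4)/(2/3)) * (exp((2/3) t) - 1)
       = 121*exp(2*t/3)/40 - 21/8.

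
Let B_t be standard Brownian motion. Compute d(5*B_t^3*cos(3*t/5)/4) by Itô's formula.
d(5*B_t^3*cos(3*t/5)/4) = (3*B_t*(-B_t^2*sin(3*t/5) + 5*cos(3*t/5))/4) dt + (15*B_t^2*cos(3*t/5)/4) dB_t

Itô's formula for f(t, x): d f(t, B_t) = (f_t + (1/2) f_xx) dt + f_x dB_t. Compute partials of f(t, x) = 5*x^3*cos(3*t/5)/4:
  f_t(t,x)  = -3*x^3*sin(3*t/5)/4
  f_x(t,x)  = 15*x^2*cos(3*t/5)/4
  f_xx(t,x) = 15*x*cos(3*t/5)/2
Assemble drift = f_t + (1/2) f_xx = 3*x*(-x^2*sin(3*t/5) + 5*cos(3*t/5))/4 and diffusion = f_x = 15*x^2*cos(3*t/5)/4. Substituting x = B_t:
  d(5*B_t^3*cos(3*t/5)/4) = (3*B_t*(-B_t^2*sin(3*t/5) + 5*cos(3*t/5))/4) dt + (15*B_t^2*cos(3*t/5)/4) dB_t.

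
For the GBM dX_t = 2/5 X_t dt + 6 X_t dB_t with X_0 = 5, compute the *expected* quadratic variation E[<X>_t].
E[<X>_t] = 1125*exp(184*t/5)/46 - 1125/46

<X>_t = int_0^t (6 * X_s)^2 ds. Taking expectation inside the integral: E[<X>_t] = 6^2 * int_0^t E[X_s^2] ds. For GBM, E[X_s^2] = x_0^2 * exp((2 mu + sigma^2) s). Integrating:
  E[<X>_t] = 6^2 * 5^2 * (exp((2*(2/5) + 6^2) t) - 1) / (2*(2/5) + 6^2)
           = 6^2 * 5^2 * (exp((184/5) t) - 1) / (184/5) = 1125*exp(184*t/5)/46 - 1125/46.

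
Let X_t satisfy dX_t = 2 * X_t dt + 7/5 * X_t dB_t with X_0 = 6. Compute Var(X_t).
Var(X_t) = 36*(exp(49*t/25) - 1)*exp(4*t)

For GBM dX = mu X dt + sigma X dB with X_0 = x_0, apply Itô to Y = log X: dY = (mu - sigma^2/2) dt + sigma dB, so Y_t = log(x_0) + (mu - sigma^2/2) t + sigma B_t and hence X_t = x_0 * exp((mu - sigma^2/2) t + sigma B_t).
With mu = 2, sigma = 7/5, x_0 = 6, this gives:
  X_t = 6 * exp((51/50) * t + (7/5) * B_t).
Since sigma*B_t ~ Normal(0, sigma^2 t), E[exp(sigma*B_t)] = exp(sigma^2 t / 2); so E[X_t] = x_0 * exp((mu - sigma^2/2) t) * exp(sigma^2 t / 2) = x_0 * exp(mu t) = 6*exp(2*t).
Var(X_t) = E[X_t^2] - (E[X_t])^2 = x_0^2 * exp(2 mu t) * (exp(sigma^2 t) - 1) = 36*(exp(49*t/25) - 1)*exp(4*t).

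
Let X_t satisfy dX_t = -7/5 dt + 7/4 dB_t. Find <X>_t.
<X>_t = 49*t/16

For an Itô process dX_t = a(t) dt + b(t) dB_t, the quadratic variation is <X>_t = int_0^t b(s)^2 ds (the drift term does not contribute). Here b(s) = 7/4, so
  b(s)^2 = 49/16.
Integrating from 0 to t:
  <X>_t = int_0^t (49/16) ds = 49*t/16.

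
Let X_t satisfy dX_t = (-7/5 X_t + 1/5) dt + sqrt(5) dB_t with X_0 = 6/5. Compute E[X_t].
E[X_t] = 1/7 + 37*exp(-7*t/5)/35

Taking expectations and using E[dB_t] = 0, the mean m(t) = E[X_t] satisfies the ODE m'(t) = a m(t) + b with m(0) = x_0. With a = -7/5, b = 1/5, x_0 = 6/5, the solution is
  m(t) = x_0 * exp(a t) + (b/a) * (exp(a t) - 1)
       = (6/5) * exp((-7/5) t) + ((1/5)/(-7/5)) * (exp((-7/5) t) - 1)
       = 1/7 + 37*exp(-7*t/5)/35.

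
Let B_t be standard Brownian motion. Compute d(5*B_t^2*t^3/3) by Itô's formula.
d(5*B_t^2*t^3/3) = (5*t^2*(3*B_t^2 + t)/3) dt + (10*B_t*t^3/3) dB_t

Itô's formula for f(t, x): d f(t, B_t) = (f_t + (1/2) f_xx) dt + f_x dB_t. Compute partials of f(t, x) = 5*t^3*x^2/3:
  f_t(t,x)  = 5*t^2*x^2
  f_x(t,x)  = 10*t^3*x/3
  f_xx(t,x) = 10*t^3/3
Assemble drift = f_t + (1/2) f_xx = 5*t^2*(t + 3*x^2)/3 and diffusion = f_x = 10*t^3*x/3. Substituting x = B_t:
  d(5*B_t^2*t^3/3) = (5*t^2*(3*B_t^2 + t)/3) dt + (10*B_t*t^3/3) dB_t.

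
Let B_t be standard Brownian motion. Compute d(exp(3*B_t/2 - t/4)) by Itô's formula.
d(exp(3*B_t/2 - t/4)) = (7*exp(3*B_t/2 - t/4)/8) dt + (3*exp(3*B_t/2 - t/4)/2) dB_t

Itô's formula for f(t, x): d f(t, B_t) = (f_t + (1/2) f_xx) dt + f_x dB_t. Compute partials of f(t, x) = exp(-t/4 + 3*x/2):
  f_t(t,x)  = -exp(-t/4 + 3*x/2)/4
  f_x(t,x)  = 3*exp(-t/4 + 3*x/2)/2
  f_xx(t,x) = 9*exp(-t/4 + 3*x/2)/4
Assemble drift = f_t + (1/2) f_xx = 7*exp(-t/4 + 3*x/2)/8 and diffusion = f_x = 3*exp(-t/4 + 3*x/2)/2. Substituting x = B_t:
  d(exp(3*B_t/2 - t/4)) = (7*exp(3*B_t/2 - t/4)/8) dt + (3*exp(3*B_t/2 - t/4)/2) dB_t.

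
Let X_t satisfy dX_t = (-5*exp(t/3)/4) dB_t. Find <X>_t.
<X>_t = 75*exp(2*t/3)/32 - 75/32

For an Itô process dX_t = a(t) dt + b(t) dB_t, the quadratic variation is <X>_t = int_0^t b(s)^2 ds (the drift term does not contribute). Here b(s) = -5*exp(s/3)/4, so
  b(s)^2 = 25*exp(2*s/3)/16.
Integrating from 0 to t:
  <X>_t = int_0^t (25*exp(2*s/3)/16) ds = 75*exp(2*t/3)/32 - 75/32.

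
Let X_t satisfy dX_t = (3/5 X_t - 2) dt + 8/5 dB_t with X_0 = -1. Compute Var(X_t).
Var(X_t) = 32*exp(6*t/5)/15 - 32/15

The variance V(t) = Var(X_t) satisfies V'(t) = 2 a V(t) + c^2 with V(0) = 0 (drift coefficient is linear in X, diffusion is constant). With a = 3/5, c = 8/5, the solution is
  V(t) = (c^2 / (2 a)) * (exp(2 a t) - 1)
       = ((8/5)^2 / (2*(3/5))) * (exp((6/5) t) - 1)
       = 32*exp(6*t/5)/15 - 32/15.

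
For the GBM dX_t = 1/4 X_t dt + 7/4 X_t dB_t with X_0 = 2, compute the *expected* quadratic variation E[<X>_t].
E[<X>_t] = 196*exp(57*t/16)/57 - 196/57

<X>_t = int_0^t ((7/4) * X_s)^2 ds. Taking expectation inside the integral: E[<X>_t] = (7/4)^2 * int_0^t E[X_s^2] ds. For GBM, E[X_s^2] = x_0^2 * exp((2 mu + sigma^2) s). Integrating:
  E[<X>_t] = (7/4)^2 * 2^2 * (exp((2*(1/4) + (7/4)^2) t) - 1) / (2*(1/4) + (7/4)^2)
           = (7/4)^2 * 2^2 * (exp((57/16) t) - 1) / (57/16) = 196*exp(57*t/16)/57 - 196/57.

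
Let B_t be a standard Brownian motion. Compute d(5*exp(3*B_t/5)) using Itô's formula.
d(5*exp(3*B_t/5)) = (9*exp(3*B_t/5)/10) dt + (3*exp(3*B_t/5)) dB_t

Itô's formula for f(B_t) gives d f(B_t) = f'(B_t) dB_t + (1/2) f''(B_t) dt. Compute derivatives of f(x) = 5*exp(3*x/5):
  f'(x)  = 3*exp(3*x/5)
  f''(x) = 9*exp(3*x/5)/5
Substitute x = B_t and multiply the f'' term by 1/2:
  drift     = (1/2) * (9*exp(3*x/5)/5) evaluated at B_t = 9*exp(3*B_t/5)/10
  diffusion = (3*exp(3*x/5)) evaluated at B_t = 3*exp(3*B_t/5)
Therefore d(5*exp(3*B_t/5)) = (9*exp(3*B_t/5)/10) dt + (3*exp(3*B_t/5)) dB_t.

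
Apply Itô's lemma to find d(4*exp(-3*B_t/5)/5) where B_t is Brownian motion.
d(4*exp(-3*B_t/5)/5) = (18*exp(-3*B_t/5)/125) dt + (-12*exp(-3*B_t/5)/25) dB_t

Itô's formula for f(B_t) gives d f(B_t) = f'(B_t) dB_t + (1/2) f''(B_t) dt. Compute derivatives of f(x) = 4*exp(-3*x/5)/5:
  f'(x)  = -12*exp(-3*x/5)/25
  f''(x) = 36*exp(-3*x/5)/125
Substitute x = B_t and multiply the f'' term by 1/2:
  drift     = (1/2) * (36*exp(-3*x/5)/125) evaluated at B_t = 18*exp(-3*B_t/5)/125
  diffusion = (-12*exp(-3*x/5)/25) evaluated at B_t = -12*exp(-3*B_t/5)/25
Therefore d(4*exp(-3*B_t/5)/5) = (18*exp(-3*B_t/5)/125) dt + (-12*exp(-3*B_t/5)/25) dB_t.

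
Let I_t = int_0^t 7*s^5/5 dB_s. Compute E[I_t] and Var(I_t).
E[I_t] = 0; Var(I_t) = 49*t^11/275

The Itô integral of a deterministic integrand f(s) has mean 0 because each increment f(s) * (B_{s+ds} - B_s) has mean 0. By the Itô isometry:
  Var( int_0^t f(s) dB_s ) = E[ (int_0^t f(s) dB_s)^2 ] = int_0^t f(s)^2 ds.
Here f(s) = 7*s^5/5, so f(s)^2 = 49*s^10/25. Integrate:
  int_0^t (49*s^10/25) ds = 49*t^11/275.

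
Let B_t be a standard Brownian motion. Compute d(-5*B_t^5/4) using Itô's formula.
d(-5*B_t^5/4) = (-25*B_t^3/2) dt + (-25*B_t^4/4) dB_t

Itô's formula for f(B_t) gives d f(B_t) = f'(B_t) dB_t + (1/2) f''(B_t) dt. Compute derivatives of f(x) = -5*x^5/4:
  f'(x)  = -25*x^4/4
  f''(x) = -25*x^3
Substitute x = B_t and multiply the f'' term by 1/2:
  drift     = (1/2) * (-25*x^3) evaluated at B_t = -25*B_t^3/2
  diffusion = (-25*x^4/4) evaluated at B_t = -25*B_t^4/4
Therefore d(-5*B_t^5/4) = (-25*B_t^3/2) dt + (-25*B_t^4/4) dB_t.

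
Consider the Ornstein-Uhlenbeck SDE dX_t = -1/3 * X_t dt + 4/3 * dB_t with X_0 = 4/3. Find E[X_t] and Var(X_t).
E[X_t] = 4*exp(-t/3)/3; Var(X_t) = 8/3 - 8*exp(-2*t/3)/3

The OU SDE dX = -theta X dt + sigma dB admits the integrating factor exp(theta t): d(exp(theta t) X_t) = sigma exp(theta t) dB_t. Integrating from 0 to t:
  X_t = x_0 * exp(-theta t) + sigma * int_0^t exp(-theta (t-s)) dB_s.
The Itô integral has mean 0 and (by the Itô isometry) variance sigma^2 * int_0^t exp(-2 theta (t - s)) ds = sigma^2 * (1 - exp(-2 theta t)) / (2 theta).
With theta = 1/3, sigma = 4/3, x_0 = 4/3:
  E[X_t] = 4/3 * exp(-1/3 t) = 4*exp(-t/3)/3
  Var(X_t) = (4/3)^2 * (1 - exp(-2*1/3 t)) / (2 * 1/3) = 8/3 - 8*exp(-2*t/3)/3.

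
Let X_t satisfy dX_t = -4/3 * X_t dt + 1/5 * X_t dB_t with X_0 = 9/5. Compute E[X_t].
E[X_t] = 9*exp(-4*t/3)/5

For GBM dX = mu X dt + sigma X dB with X_0 = x_0, apply Itô to Y = log X: dY = (mu - sigma^2/2) dt + sigma dB, so Y_t = log(x_0) + (mu - sigma^2/2) t + sigma B_t and hence X_t = x_0 * exp((mu - sigma^2/2) t + sigma B_t).
With mu = -4/3, sigma = 1/5, x_0 = 9/5, this gives:
  X_t = 9/5 * exp((-203/150) * t + (1/5) * B_t).
Since sigma*B_t ~ Normal(0, sigma^2 t), E[exp(sigma*B_t)] = exp(sigma^2 t / 2); so E[X_t] = x_0 * exp((mu - sigma^2/2) t) * exp(sigma^2 t / 2) = x_0 * exp(mu t) = 9*exp(-4*t/3)/5.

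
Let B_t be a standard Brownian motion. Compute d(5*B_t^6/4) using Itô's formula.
d(5*B_t^6/4) = (75*B_t^4/4) dt + (15*B_t^5/2) dB_t

Itô's formula for f(B_t) gives d f(B_t) = f'(B_t) dB_t + (1/2) f''(B_t) dt. Compute derivatives of f(x) = 5*x^6/4:
  f'(x)  = 15*x^5/2
  f''(x) = 75*x^4/2
Substitute x = B_t and multiply the f'' term by 1/2:
  drift     = (1/2) * (75*x^4/2) evaluated at B_t = 75*B_t^4/4
  diffusion = (15*x^5/2) evaluated at B_t = 15*B_t^5/2
Therefore d(5*B_t^6/4) = (75*B_t^4/4) dt + (15*B_t^5/2) dB_t.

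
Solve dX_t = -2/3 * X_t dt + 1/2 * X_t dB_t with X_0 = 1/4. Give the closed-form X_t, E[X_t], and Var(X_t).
X_t = 1/4 * exp((-19/24) t + (1/2) B_t); E[X_t] = exp(-2*t/3)/4; Var(X_t) = (exp(t/4) - 1)*exp(-4*t/3)/16

For GBM dX = mu X dt + sigma X dB with X_0 = x_0, apply Itô to Y = log X: dY = (mu - sigma^2/2) dt + sigma dB, so Y_t = log(x_0) + (mu - sigma^2/2) t + sigma B_t and hence X_t = x_0 * exp((mu - sigma^2/2) t + sigma B_t).
With mu = -2/3, sigma = 1/2, x_0 = 1/4, this gives:
  X_t = 1/4 * exp((-19/24) * t + (1/2) * B_t).
Since sigma*B_t ~ Normal(0, sigma^2 t), E[exp(sigma*B_t)] = exp(sigma^2 t / 2); so E[X_t] = x_0 * exp((mu - sigma^2/2) t) * exp(sigma^2 t / 2) = x_0 * exp(mu t) = exp(-2*t/3)/4.
Var(X_t) = E[X_t^2] - (E[X_t])^2 = x_0^2 * exp(2 mu t) * (exp(sigma^2 t) - 1) = (exp(t/4) - 1)*exp(-4*t/3)/16.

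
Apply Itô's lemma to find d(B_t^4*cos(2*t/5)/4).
d(B_t^4*cos(2*t/5)/4) = (B_t^2*(-B_t^2*sin(2*t/5) + 15*cos(2*t/5))/10) dt + (B_t^3*cos(2*t/5)) dB_t

Itô's formula for f(t, x): d f(t, B_t) = (f_t + (1/2) f_xx) dt + f_x dB_t. Compute partials of f(t, x) = x^4*cos(2*t/5)/4:
  f_t(t,x)  = -x^4*sin(2*t/5)/10
  f_x(t,x)  = x^3*cos(2*t/5)
  f_xx(t,x) = 3*x^2*cos(2*t/5)
Assemble drift = f_t + (1/2) f_xx = x^2*(-x^2*sin(2*t/5) + 15*cos(2*t/5))/10 and diffusion = f_x = x^3*cos(2*t/5). Substituting x = B_t:
  d(B_t^4*cos(2*t/5)/4) = (B_t^2*(-B_t^2*sin(2*t/5) + 15*cos(2*t/5))/10) dt + (B_t^3*cos(2*t/5)) dB_t.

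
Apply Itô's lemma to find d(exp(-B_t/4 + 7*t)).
d(exp(-B_t/4 + 7*t)) = (225*exp(-B_t/4 + 7*t)/32) dt + (-exp(-B_t/4 + 7*t)/4) dB_t

Itô's formula for f(t, x): d f(t, B_t) = (f_t + (1/2) f_xx) dt + f_x dB_t. Compute partials of f(t, x) = exp(7*t - x/4):
  f_t(t,x)  = 7*exp(7*t - x/4)
  f_x(t,x)  = -exp(7*t - x/4)/4
  f_xx(t,x) = exp(7*t - x/4)/16
Assemble drift = f_t + (1/2) f_xx = 225*exp(7*t - x/4)/32 and diffusion = f_x = -exp(7*t - x/4)/4. Substituting x = B_t:
  d(exp(-B_t/4 + 7*t)) = (225*exp(-B_t/4 + 7*t)/32) dt + (-exp(-B_t/4 + 7*t)/4) dB_t.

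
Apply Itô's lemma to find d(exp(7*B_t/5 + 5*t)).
d(exp(7*B_t/5 + 5*t)) = (299*exp(7*B_t/5 + 5*t)/50) dt + (7*exp(7*B_t/5 + 5*t)/5) dB_t

Itô's formula for f(t, x): d f(t, B_t) = (f_t + (1/2) f_xx) dt + f_x dB_t. Compute partials of f(t, x) = exp(5*t + 7*x/5):
  f_t(t,x)  = 5*exp(5*t + 7*x/5)
  f_x(t,x)  = 7*exp(5*t + 7*x/5)/5
  f_xx(t,x) = 49*exp(5*t + 7*x/5)/25
Assemble drift = f_t + (1/2) f_xx = 299*exp(5*t + 7*x/5)/50 and diffusion = f_x = 7*exp(5*t + 7*x/5)/5. Substituting x = B_t:
  d(exp(7*B_t/5 + 5*t)) = (299*exp(7*B_t/5 + 5*t)/50) dt + (7*exp(7*B_t/5 + 5*t)/5) dB_t.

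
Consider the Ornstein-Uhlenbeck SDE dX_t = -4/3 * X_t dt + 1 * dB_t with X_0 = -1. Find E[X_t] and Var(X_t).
E[X_t] = -exp(-4*t/3); Var(X_t) = 3/8 - 3*exp(-8*t/3)/8

The OU SDE dX = -theta X dt + sigma dB admits the integrating factor exp(theta t): d(exp(theta t) X_t) = sigma exp(theta t) dB_t. Integrating from 0 to t:
  X_t = x_0 * exp(-theta t) + sigma * int_0^t exp(-theta (t-s)) dB_s.
The Itô integral has mean 0 and (by the Itô isometry) variance sigma^2 * int_0^t exp(-2 theta (t - s)) ds = sigma^2 * (1 - exp(-2 theta t)) / (2 theta).
With theta = 4/3, sigma = 1, x_0 = -1:
  E[X_t] = -1 * exp(-4/3 t) = -exp(-4*t/3)
  Var(X_t) = (1)^2 * (1 - exp(-2*4/3 t)) / (2 * 4/3) = 3/8 - 3*exp(-8*t/3)/8.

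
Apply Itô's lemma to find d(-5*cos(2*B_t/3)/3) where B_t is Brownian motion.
d(-5*cos(2*B_t/3)/3) = (10*cos(2*B_t/3)/27) dt + (10*sin(2*B_t/3)/9) dB_t

Itô's formula for f(B_t) gives d f(B_t) = f'(B_t) dB_t + (1/2) f''(B_t) dt. Compute derivatives of f(x) = -5*cos(2*x/3)/3:
  f'(x)  = 10*sin(2*x/3)/9
  f''(x) = 20*cos(2*x/3)/27
Substitute x = B_t and multiply the f'' term by 1/2:
  drift     = (1/2) * (20*cos(2*x/3)/27) evaluated at B_t = 10*cos(2*B_t/3)/27
  diffusion = (10*sin(2*x/3)/9) evaluated at B_t = 10*sin(2*B_t/3)/9
Therefore d(-5*cos(2*B_t/3)/3) = (10*cos(2*B_t/3)/27) dt + (10*sin(2*B_t/3)/9) dB_t.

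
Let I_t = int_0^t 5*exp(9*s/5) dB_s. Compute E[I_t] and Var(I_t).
E[I_t] = 0; Var(I_t) = 125*exp(18*t/5)/18 - 125/18

The Itô integral of a deterministic integrand f(s) has mean 0 because each increment f(s) * (B_{s+ds} - B_s) has mean 0. By the Itô isometry:
  Var( int_0^t f(s) dB_s ) = E[ (int_0^t f(s) dB_s)^2 ] = int_0^t f(s)^2 ds.
Here f(s) = 5*exp(9*s/5), so f(s)^2 = 25*exp(18*s/5). Integrate:
  int_0^t (25*exp(18*s/5)) ds = 125*exp(18*t/5)/18 - 125/18.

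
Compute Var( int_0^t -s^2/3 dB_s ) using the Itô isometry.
Var = t^5/45

The Itô integral of a deterministic integrand f(s) has mean 0 because each increment f(s) * (B_{s+ds} - B_s) has mean 0. By the Itô isometry:
  Var( int_0^t f(s) dB_s ) = E[ (int_0^t f(s) dB_s)^2 ] = int_0^t f(s)^2 ds.
Here f(s) = -s^2/3, so f(s)^2 = s^4/9. Integrate:
  int_0^t (s^4/9) ds = t^5/45.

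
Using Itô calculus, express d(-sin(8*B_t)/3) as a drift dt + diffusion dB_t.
d(-sin(8*B_t)/3) = (32*sin(8*B_t)/3) dt + (-8*cos(8*B_t)/3) dB_t

Itô's formula for f(B_t) gives d f(B_t) = f'(B_t) dB_t + (1/2) f''(B_t) dt. Compute derivatives of f(x) = -sin(8*x)/3:
  f'(x)  = -8*cos(8*x)/3
  f''(x) = 64*sin(8*x)/3
Substitute x = B_t and multiply the f'' term by 1/2:
  drift     = (1/2) * (64*sin(8*x)/3) evaluated at B_t = 32*sin(8*B_t)/3
  diffusion = (-8*cos(8*x)/3) evaluated at B_t = -8*cos(8*B_t)/3
Therefore d(-sin(8*B_t)/3) = (32*sin(8*B_t)/3) dt + (-8*cos(8*B_t)/3) dB_t.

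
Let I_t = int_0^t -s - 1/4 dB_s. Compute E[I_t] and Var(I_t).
E[I_t] = 0; Var(I_t) = t*(16*t^2 + 12*t + 3)/48

The Itô integral of a deterministic integrand f(s) has mean 0 because each increment f(s) * (B_{s+ds} - B_s) has mean 0. By the Itô isometry:
  Var( int_0^t f(s) dB_s ) = E[ (int_0^t f(s) dB_s)^2 ] = int_0^t f(s)^2 ds.
Here f(s) = -s - 1/4, so f(s)^2 = (4*s + 1)^2/16. Integrate:
  int_0^t ((4*s + 1)^2/16) ds = t*(16*t^2 + 12*t + 3)/48.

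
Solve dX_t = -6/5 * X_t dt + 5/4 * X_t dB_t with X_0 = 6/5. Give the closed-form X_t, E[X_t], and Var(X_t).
X_t = 6/5 * exp((-317/160) t + (5/4) B_t); E[X_t] = 6*exp(-6*t/5)/5; Var(X_t) = (36*exp(25*t/16) - 36)*exp(-12*t/5)/25

For GBM dX = mu X dt + sigma X dB with X_0 = x_0, apply Itô to Y = log X: dY = (mu - sigma^2/2) dt + sigma dB, so Y_t = log(x_0) + (mu - sigma^2/2) t + sigma B_t and hence X_t = x_0 * exp((mu - sigma^2/2) t + sigma B_t).
With mu = -6/5, sigma = 5/4, x_0 = 6/5, this gives:
  X_t = 6/5 * exp((-317/160) * t + (5/4) * B_t).
Since sigma*B_t ~ Normal(0, sigma^2 t), E[exp(sigma*B_t)] = exp(sigma^2 t / 2); so E[X_t] = x_0 * exp((mu - sigma^2/2) t) * exp(sigma^2 t / 2) = x_0 * exp(mu t) = 6*exp(-6*t/5)/5.
Var(X_t) = E[X_t^2] - (E[X_t])^2 = x_0^2 * exp(2 mu t) * (exp(sigma^2 t) - 1) = (36*exp(25*t/16) - 36)*exp(-12*t/5)/25.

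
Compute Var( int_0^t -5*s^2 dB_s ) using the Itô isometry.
Var = 5*t^5

The Itô integral of a deterministic integrand f(s) has mean 0 because each increment f(s) * (B_{s+ds} - B_s) has mean 0. By the Itô isometry:
  Var( int_0^t f(s) dB_s ) = E[ (int_0^t f(s) dB_s)^2 ] = int_0^t f(s)^2 ds.
Here f(s) = -5*s^2, so f(s)^2 = 25*s^4. Integrate:
  int_0^t (25*s^4) ds = 5*t^5.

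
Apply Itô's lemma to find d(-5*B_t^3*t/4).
d(-5*B_t^3*t/4) = (5*B_t*(-B_t^2 - 3*t)/4) dt + (-15*B_t^2*t/4) dB_t

Itô's formula for f(t, x): d f(t, B_t) = (f_t + (1/2) f_xx) dt + f_x dB_t. Compute partials of f(t, x) = -5*t*x^3/4:
  f_t(t,x)  = -5*x^3/4
  f_x(t,x)  = -15*t*x^2/4
  f_xx(t,x) = -15*t*x/2
Assemble drift = f_t + (1/2) f_xx = 5*x*(-3*t - x^2)/4 and diffusion = f_x = -15*t*x^2/4. Substituting x = B_t:
  d(-5*B_t^3*t/4) = (5*B_t*(-B_t^2 - 3*t)/4) dt + (-15*B_t^2*t/4) dB_t.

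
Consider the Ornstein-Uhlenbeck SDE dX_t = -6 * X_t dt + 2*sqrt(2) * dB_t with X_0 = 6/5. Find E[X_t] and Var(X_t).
E[X_t] = 6*exp(-6*t)/5; Var(X_t) = 2/3 - 2*exp(-12*t)/3

The OU SDE dX = -theta X dt + sigma dB admits the integrating factor exp(theta t): d(exp(theta t) X_t) = sigma exp(theta t) dB_t. Integrating from 0 to t:
  X_t = x_0 * exp(-theta t) + sigma * int_0^t exp(-theta (t-s)) dB_s.
The Itô integral has mean 0 and (by the Itô isometry) variance sigma^2 * int_0^t exp(-2 theta (t - s)) ds = sigma^2 * (1 - exp(-2 theta t)) / (2 theta).
With theta = 6, sigma = 2*sqrt(2), x_0 = 6/5:
  E[X_t] = 6/5 * exp(-6 t) = 6*exp(-6*t)/5
  Var(X_t) = (2*sqrt(2))^2 * (1 - exp(-2*6 t)) / (2 * 6) = 2/3 - 2*exp(-12*t)/3.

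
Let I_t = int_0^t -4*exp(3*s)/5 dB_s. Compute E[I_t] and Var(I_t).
E[I_t] = 0; Var(I_t) = 8*exp(6*t)/75 - 8/75

The Itô integral of a deterministic integrand f(s) has mean 0 because each increment f(s) * (B_{s+ds} - B_s) has mean 0. By the Itô isometry:
  Var( int_0^t f(s) dB_s ) = E[ (int_0^t f(s) dB_s)^2 ] = int_0^t f(s)^2 ds.
Here f(s) = -4*exp(3*s)/5, so f(s)^2 = 16*exp(6*s)/25. Integrate:
  int_0^t (16*exp(6*s)/25) ds = 8*exp(6*t)/75 - 8/75.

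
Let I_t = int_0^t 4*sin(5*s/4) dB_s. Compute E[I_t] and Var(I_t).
E[I_t] = 0; Var(I_t) = 8*t - 16*sin(5*t/2)/5

The Itô integral of a deterministic integrand f(s) has mean 0 because each increment f(s) * (B_{s+ds} - B_s) has mean 0. By the Itô isometry:
  Var( int_0^t f(s) dB_s ) = E[ (int_0^t f(s) dB_s)^2 ] = int_0^t f(s)^2 ds.
Here f(s) = 4*sin(5*s/4), so f(s)^2 = 16*sin(5*s/4)^2. Integrate:
  int_0^t (16*sin(5*s/4)^2) ds = 8*t - 16*sin(5*t/2)/5.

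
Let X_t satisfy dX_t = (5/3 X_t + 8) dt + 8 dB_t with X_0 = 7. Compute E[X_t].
E[X_t] = 59*exp(5*t/3)/5 - 24/5

Taking expectations and using E[dB_t] = 0, the mean m(t) = E[X_t] satisfies the ODE m'(t) = a m(t) + b with m(0) = x_0. With a = 5/3, b = 8, x_0 = 7, the solution is
  m(t) = x_0 * exp(a t) + (b/a) * (exp(a t) - 1)
       = 7 * exp((5/3) t) + (8/(5/3)) * (exp((5/3) t) - 1)
       = 59*exp(5*t/3)/5 - 24/5.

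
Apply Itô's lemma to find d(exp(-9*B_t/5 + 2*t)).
d(exp(-9*B_t/5 + 2*t)) = (181*exp(-9*B_t/5 + 2*t)/50) dt + (-9*exp(-9*B_t/5 + 2*t)/5) dB_t

Itô's formula for f(t, x): d f(t, B_t) = (f_t + (1/2) f_xx) dt + f_x dB_t. Compute partials of f(t, x) = exp(2*t - 9*x/5):
  f_t(t,x)  = 2*exp(2*t - 9*x/5)
  f_x(t,x)  = -9*exp(2*t - 9*x/5)/5
  f_xx(t,x) = 81*exp(2*t - 9*x/5)/25
Assemble drift = f_t + (1/2) f_xx = 181*exp(2*t - 9*x/5)/50 and diffusion = f_x = -9*exp(2*t - 9*x/5)/5. Substituting x = B_t:
  d(exp(-9*B_t/5 + 2*t)) = (181*exp(-9*B_t/5 + 2*t)/50) dt + (-9*exp(-9*B_t/5 + 2*t)/5) dB_t.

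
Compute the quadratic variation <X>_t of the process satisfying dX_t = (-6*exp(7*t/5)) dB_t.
<X>_t = 90*exp(14*t/5)/7 - 90/7

For an Itô process dX_t = a(t) dt + b(t) dB_t, the quadratic variation is <X>_t = int_0^t b(s)^2 ds (the drift term does not contribute). Here b(s) = -6*exp(7*s/5), so
  b(s)^2 = 36*exp(14*s/5).
Integrating from 0 to t:
  <X>_t = int_0^t (36*exp(14*s/5)) ds = 90*exp(14*t/5)/7 - 90/7.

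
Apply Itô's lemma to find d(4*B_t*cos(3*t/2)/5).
d(4*B_t*cos(3*t/2)/5) = (-6*B_t*sin(3*t/2)/5) dt + (4*cos(3*t/2)/5) dB_t

Itô's formula for f(t, x): d f(t, B_t) = (f_t + (1/2) f_xx) dt + f_x dB_t. Compute partials of f(t, x) = 4*x*cos(3*t/2)/5:
  f_t(t,x)  = -6*x*sin(3*t/2)/5
  f_x(t,x)  = 4*cos(3*t/2)/5
  f_xx(t,x) = 0
Assemble drift = f_t + (1/2) f_xx = -6*x*sin(3*t/2)/5 and diffusion = f_x = 4*cos(3*t/2)/5. Substituting x = B_t:
  d(4*B_t*cos(3*t/2)/5) = (-6*B_t*sin(3*t/2)/5) dt + (4*cos(3*t/2)/5) dB_t.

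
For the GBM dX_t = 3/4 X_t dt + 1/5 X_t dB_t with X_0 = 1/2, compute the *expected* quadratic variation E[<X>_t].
E[<X>_t] = exp(77*t/50)/154 - 1/154

<X>_t = int_0^t ((1/5) * X_s)^2 ds. Taking expectation inside the integral: E[<X>_t] = (1/5)^2 * int_0^t E[X_s^2] ds. For GBM, E[X_s^2] = x_0^2 * exp((2 mu + sigma^2) s). Integrating:
  E[<X>_t] = (1/5)^2 * (1/2)^2 * (exp((2*(3/4) + (1/5)^2) t) - 1) / (2*(3/4) + (1/5)^2)
           = (1/5)^2 * (1/2)^2 * (exp((77/50) t) - 1) / (77/50) = exp(77*t/50)/154 - 1/154.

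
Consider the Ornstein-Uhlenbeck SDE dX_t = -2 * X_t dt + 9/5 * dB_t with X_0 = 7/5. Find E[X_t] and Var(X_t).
E[X_t] = 7*exp(-2*t)/5; Var(X_t) = 81/100 - 81*exp(-4*t)/100

The OU SDE dX = -theta X dt + sigma dB admits the integrating factor exp(theta t): d(exp(theta t) X_t) = sigma exp(theta t) dB_t. Integrating from 0 to t:
  X_t = x_0 * exp(-theta t) + sigma * int_0^t exp(-theta (t-s)) dB_s.
The Itô integral has mean 0 and (by the Itô isometry) variance sigma^2 * int_0^t exp(-2 theta (t - s)) ds = sigma^2 * (1 - exp(-2 theta t)) / (2 theta).
With theta = 2, sigma = 9/5, x_0 = 7/5:
  E[X_t] = 7/5 * exp(-2 t) = 7*exp(-2*t)/5
  Var(X_t) = (9/5)^2 * (1 - exp(-2*2 t)) / (2 * 2) = 81/100 - 81*exp(-4*t)/100.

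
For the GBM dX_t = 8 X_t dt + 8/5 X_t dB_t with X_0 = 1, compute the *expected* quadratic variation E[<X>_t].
E[<X>_t] = 4*exp(464*t/25)/29 - 4/29

<X>_t = int_0^t ((8/5) * X_s)^2 ds. Taking expectation inside the integral: E[<X>_t] = (8/5)^2 * int_0^t E[X_s^2] ds. For GBM, E[X_s^2] = x_0^2 * exp((2 mu + sigma^2) s). Integrating:
  E[<X>_t] = (8/5)^2 * 1^2 * (exp((2*8 + (8/5)^2) t) - 1) / (2*8 + (8/5)^2)
           = (8/5)^2 * 1^2 * (exp((464/25) t) - 1) / (464/25) = 4*exp(464*t/25)/29 - 4/29.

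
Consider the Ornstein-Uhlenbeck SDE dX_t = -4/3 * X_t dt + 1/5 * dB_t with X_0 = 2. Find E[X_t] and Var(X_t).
E[X_t] = 2*exp(-4*t/3); Var(X_t) = 3/200 - 3*exp(-8*t/3)/200

The OU SDE dX = -theta X dt + sigma dB admits the integrating factor exp(theta t): d(exp(theta t) X_t) = sigma exp(theta t) dB_t. Integrating from 0 to t:
  X_t = x_0 * exp(-theta t) + sigma * int_0^t exp(-theta (t-s)) dB_s.
The Itô integral has mean 0 and (by the Itô isometry) variance sigma^2 * int_0^t exp(-2 theta (t - s)) ds = sigma^2 * (1 - exp(-2 theta t)) / (2 theta).
With theta = 4/3, sigma = 1/5, x_0 = 2:
  E[X_t] = 2 * exp(-4/3 t) = 2*exp(-4*t/3)
  Var(X_t) = (1/5)^2 * (1 - exp(-2*4/3 t)) / (2 * 4/3) = 3/200 - 3*exp(-8*t/3)/200.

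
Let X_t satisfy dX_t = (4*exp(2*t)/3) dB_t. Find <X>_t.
<X>_t = 4*exp(4*t)/9 - 4/9

For an Itô process dX_t = a(t) dt + b(t) dB_t, the quadratic variation is <X>_t = int_0^t b(s)^2 ds (the drift term does not contribute). Here b(s) = 4*exp(2*s)/3, so
  b(s)^2 = 16*exp(4*s)/9.
Integrating from 0 to t:
  <X>_t = int_0^t (16*exp(4*s)/9) ds = 4*exp(4*t)/9 - 4/9.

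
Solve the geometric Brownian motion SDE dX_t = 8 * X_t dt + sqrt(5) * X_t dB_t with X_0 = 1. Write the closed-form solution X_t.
X_t = 1 * exp((11/2) * t + (sqrt(5)) * B_t)

For GBM dX = mu X dt + sigma X dB with X_0 = x_0, apply Itô to Y = log X: dY = (mu - sigma^2/2) dt + sigma dB, so Y_t = log(x_0) + (mu - sigma^2/2) t + sigma B_t and hence X_t = x_0 * exp((mu - sigma^2/2) t + sigma B_t).
With mu = 8, sigma = sqrt(5), x_0 = 1, this gives:
  X_t = 1 * exp((11/2) * t + (sqrt(5)) * B_t).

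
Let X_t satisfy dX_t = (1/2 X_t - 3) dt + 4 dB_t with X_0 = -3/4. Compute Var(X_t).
Var(X_t) = 16*exp(t) - 16

The variance V(t) = Var(X_t) satisfies V'(t) = 2 a V(t) + c^2 with V(0) = 0 (drift coefficient is linear in X, diffusion is constant). With a = 1/2, c = 4, the solution is
  V(t) = (c^2 / (2 a)) * (exp(2 a t) - 1)
       = (4^2 / (2*(1/2))) * (exp(1 t) - 1)
       = 16*exp(t) - 16.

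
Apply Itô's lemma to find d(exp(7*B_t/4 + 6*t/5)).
d(exp(7*B_t/4 + 6*t/5)) = (437*exp(7*B_t/4 + 6*t/5)/160) dt + (7*exp(7*B_t/4 + 6*t/5)/4) dB_t

Itô's formula for f(t, x): d f(t, B_t) = (f_t + (1/2) f_xx) dt + f_x dB_t. Compute partials of f(t, x) = exp(6*t/5 + 7*x/4):
  f_t(t,x)  = 6*exp(6*t/5 + 7*x/4)/5
  f_x(t,x)  = 7*exp(6*t/5 + 7*x/4)/4
  f_xx(t,x) = 49*exp(6*t/5 + 7*x/4)/16
Assemble drift = f_t + (1/2) f_xx = 437*exp(6*t/5 + 7*x/4)/160 and diffusion = f_x = 7*exp(6*t/5 + 7*x/4)/4. Substituting x = B_t:
  d(exp(7*B_t/4 + 6*t/5)) = (437*exp(7*B_t/4 + 6*t/5)/160) dt + (7*exp(7*B_t/4 + 6*t/5)/4) dB_t.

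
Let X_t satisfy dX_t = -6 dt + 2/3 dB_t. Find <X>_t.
<X>_t = 4*t/9

For an Itô process dX_t = a(t) dt + b(t) dB_t, the quadratic variation is <X>_t = int_0^t b(s)^2 ds (the drift term does not contribute). Here b(s) = 2/3, so
  b(s)^2 = 4/9.
Integrating from 0 to t:
  <X>_t = int_0^t (4/9) ds = 4*t/9.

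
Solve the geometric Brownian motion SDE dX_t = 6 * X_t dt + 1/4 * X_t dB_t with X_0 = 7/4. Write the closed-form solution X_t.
X_t = 7/4 * exp((191/32) * t + (1/4) * B_t)

For GBM dX = mu X dt + sigma X dB with X_0 = x_0, apply Itô to Y = log X: dY = (mu - sigma^2/2) dt + sigma dB, so Y_t = log(x_0) + (mu - sigma^2/2) t + sigma B_t and hence X_t = x_0 * exp((mu - sigma^2/2) t + sigma B_t).
With mu = 6, sigma = 1/4, x_0 = 7/4, this gives:
  X_t = 7/4 * exp((191/32) * t + (1/4) * B_t).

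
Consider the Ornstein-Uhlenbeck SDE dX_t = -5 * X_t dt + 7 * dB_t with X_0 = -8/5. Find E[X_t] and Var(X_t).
E[X_t] = -8*exp(-5*t)/5; Var(X_t) = 49/10 - 49*exp(-10*t)/10

The OU SDE dX = -theta X dt + sigma dB admits the integrating factor exp(theta t): d(exp(theta t) X_t) = sigma exp(theta t) dB_t. Integrating from 0 to t:
  X_t = x_0 * exp(-theta t) + sigma * int_0^t exp(-theta (t-s)) dB_s.
The Itô integral has mean 0 and (by the Itô isometry) variance sigma^2 * int_0^t exp(-2 theta (t - s)) ds = sigma^2 * (1 - exp(-2 theta t)) / (2 theta).
With theta = 5, sigma = 7, x_0 = -8/5:
  E[X_t] = -8/5 * exp(-5 t) = -8*exp(-5*t)/5
  Var(X_t) = (7)^2 * (1 - exp(-2*5 t)) / (2 * 5) = 49/10 - 49*exp(-10*t)/10.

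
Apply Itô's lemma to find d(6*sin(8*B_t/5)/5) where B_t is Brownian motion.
d(6*sin(8*B_t/5)/5) = (-192*sin(8*B_t/5)/125) dt + (48*cos(8*B_t/5)/25) dB_t

Itô's formula for f(B_t) gives d f(B_t) = f'(B_t) dB_t + (1/2) f''(B_t) dt. Compute derivatives of f(x) = 6*sin(8*x/5)/5:
  f'(x)  = 48*cos(8*x/5)/25
  f''(x) = -384*sin(8*x/5)/125
Substitute x = B_t and multiply the f'' term by 1/2:
  drift     = (1/2) * (-384*sin(8*x/5)/125) evaluated at B_t = -192*sin(8*B_t/5)/125
  diffusion = (48*cos(8*x/5)/25) evaluated at B_t = 48*cos(8*B_t/5)/25
Therefore d(6*sin(8*B_t/5)/5) = (-192*sin(8*B_t/5)/125) dt + (48*cos(8*B_t/5)/25) dB_t.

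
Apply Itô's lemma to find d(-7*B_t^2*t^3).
d(-7*B_t^2*t^3) = (7*t^2*(-3*B_t^2 - t)) dt + (-14*B_t*t^3) dB_t

Itô's formula for f(t, x): d f(t, B_t) = (f_t + (1/2) f_xx) dt + f_x dB_t. Compute partials of f(t, x) = -7*t^3*x^2:
  f_t(t,x)  = -21*t^2*x^2
  f_x(t,x)  = -14*t^3*x
  f_xx(t,x) = -14*t^3
Assemble drift = f_t + (1/2) f_xx = 7*t^2*(-t - 3*x^2) and diffusion = f_x = -14*t^3*x. Substituting x = B_t:
  d(-7*B_t^2*t^3) = (7*t^2*(-3*B_t^2 - t)) dt + (-14*B_t*t^3) dB_t.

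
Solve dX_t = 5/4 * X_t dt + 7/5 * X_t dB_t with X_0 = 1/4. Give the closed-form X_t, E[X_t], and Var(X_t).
X_t = 1/4 * exp((27/100) t + (7/5) B_t); E[X_t] = exp(5*t/4)/4; Var(X_t) = (exp(49*t/25) - 1)*exp(5*t/2)/16

For GBM dX = mu X dt + sigma X dB with X_0 = x_0, apply Itô to Y = log X: dY = (mu - sigma^2/2) dt + sigma dB, so Y_t = log(x_0) + (mu - sigma^2/2) t + sigma B_t and hence X_t = x_0 * exp((mu - sigma^2/2) t + sigma B_t).
With mu = 5/4, sigma = 7/5, x_0 = 1/4, this gives:
  X_t = 1/4 * exp((27/100) * t + (7/5) * B_t).
Since sigma*B_t ~ Normal(0, sigma^2 t), E[exp(sigma*B_t)] = exp(sigma^2 t / 2); so E[X_t] = x_0 * exp((mu - sigma^2/2) t) * exp(sigma^2 t / 2) = x_0 * exp(mu t) = exp(5*t/4)/4.
Var(X_t) = E[X_t^2] - (E[X_t])^2 = x_0^2 * exp(2 mu t) * (exp(sigma^2 t) - 1) = (exp(49*t/25) - 1)*exp(5*t/2)/16.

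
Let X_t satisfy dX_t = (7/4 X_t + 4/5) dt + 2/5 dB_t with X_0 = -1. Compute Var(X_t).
Var(X_t) = 8*exp(7*t/2)/175 - 8/175

The variance V(t) = Var(X_t) satisfies V'(t) = 2 a V(t) + c^2 with V(0) = 0 (drift coefficient is linear in X, diffusion is constant). With a = 7/4, c = 2/5, the solution is
  V(t) = (c^2 / (2 a)) * (exp(2 a t) - 1)
       = ((2/5)^2 / (2*(7/4))) * (exp((7/2) t) - 1)
       = 8*exp(7*t/2)/175 - 8/175.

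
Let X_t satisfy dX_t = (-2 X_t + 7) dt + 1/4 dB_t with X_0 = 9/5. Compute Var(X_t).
Var(X_t) = 1/64 - exp(-4*t)/64

The variance V(t) = Var(X_t) satisfies V'(t) = 2 a V(t) + c^2 with V(0) = 0 (drift coefficient is linear in X, diffusion is constant). With a = -2, c = 1/4, the solution is
  V(t) = (c^2 / (2 a)) * (exp(2 a t) - 1)
       = ((1/4)^2 / (2*(-2))) * (exp((-4) t) - 1)
       = 1/64 - exp(-4*t)/64.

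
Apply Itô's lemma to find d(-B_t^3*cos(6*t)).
d(-B_t^3*cos(6*t)) = (3*B_t*(2*B_t^2*sin(6*t) - cos(6*t))) dt + (-3*B_t^2*cos(6*t)) dB_t

Itô's formula for f(t, x): d f(t, B_t) = (f_t + (1/2) f_xx) dt + f_x dB_t. Compute partials of f(t, x) = -x^3*cos(6*t):
  f_t(t,x)  = 6*x^3*sin(6*t)
  f_x(t,x)  = -3*x^2*cos(6*t)
  f_xx(t,x) = -6*x*cos(6*t)
Assemble drift = f_t + (1/2) f_xx = 3*x*(2*x^2*sin(6*t) - cos(6*t)) and diffusion = f_x = -3*x^2*cos(6*t). Substituting x = B_t:
  d(-B_t^3*cos(6*t)) = (3*B_t*(2*B_t^2*sin(6*t) - cos(6*t))) dt + (-3*B_t^2*cos(6*t)) dB_t.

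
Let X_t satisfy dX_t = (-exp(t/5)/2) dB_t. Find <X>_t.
<X>_t = 5*exp(2*t/5)/8 - 5/8

For an Itô process dX_t = a(t) dt + b(t) dB_t, the quadratic variation is <X>_t = int_0^t b(s)^2 ds (the drift term does not contribute). Here b(s) = -exp(s/5)/2, so
  b(s)^2 = exp(2*s/5)/4.
Integrating from 0 to t:
  <X>_t = int_0^t (exp(2*s/5)/4) ds = 5*exp(2*t/5)/8 - 5/8.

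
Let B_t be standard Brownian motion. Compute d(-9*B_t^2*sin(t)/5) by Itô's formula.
d(-9*B_t^2*sin(t)/5) = (-9*B_t^2*cos(t)/5 - 9*sin(t)/5) dt + (-18*B_t*sin(t)/5) dB_t

Itô's formula for f(t, x): d f(t, B_t) = (f_t + (1/2) f_xx) dt + f_x dB_t. Compute partials of f(t, x) = -9*x^2*sin(t)/5:
  f_t(t,x)  = -9*x^2*cos(t)/5
  f_x(t,x)  = -18*x*sin(t)/5
  f_xx(t,x) = -18*sin(t)/5
Assemble drift = f_t + (1/2) f_xx = -9*x^2*cos(t)/5 - 9*sin(t)/5 and diffusion = f_x = -18*x*sin(t)/5. Substituting x = B_t:
  d(-9*B_t^2*sin(t)/5) = (-9*B_t^2*cos(t)/5 - 9*sin(t)/5) dt + (-18*B_t*sin(t)/5) dB_t.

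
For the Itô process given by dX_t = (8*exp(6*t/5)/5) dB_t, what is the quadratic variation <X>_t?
<X>_t = 16*exp(12*t/5)/15 - 16/15

For an Itô process dX_t = a(t) dt + b(t) dB_t, the quadratic variation is <X>_t = int_0^t b(s)^2 ds (the drift term does not contribute). Here b(s) = 8*exp(6*s/5)/5, so
  b(s)^2 = 64*exp(12*s/5)/25.
Integrating from 0 to t:
  <X>_t = int_0^t (64*exp(12*s/5)/25) ds = 16*exp(12*t/5)/15 - 16/15.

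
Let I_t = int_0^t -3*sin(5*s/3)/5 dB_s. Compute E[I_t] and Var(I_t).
E[I_t] = 0; Var(I_t) = 9*t/50 - 27*sin(10*t/3)/500

The Itô integral of a deterministic integrand f(s) has mean 0 because each increment f(s) * (B_{s+ds} - B_s) has mean 0. By the Itô isometry:
  Var( int_0^t f(s) dB_s ) = E[ (int_0^t f(s) dB_s)^2 ] = int_0^t f(s)^2 ds.
Here f(s) = -3*sin(5*s/3)/5, so f(s)^2 = 9*sin(5*s/3)^2/25. Integrate:
  int_0^t (9*sin(5*s/3)^2/25) ds = 9*t/50 - 27*sin(10*t/3)/500.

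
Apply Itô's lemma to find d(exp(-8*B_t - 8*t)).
d(exp(-8*B_t - 8*t)) = (24*exp(-8*B_t - 8*t)) dt + (-8*exp(-8*B_t - 8*t)) dB_t

Itô's formula for f(t, x): d f(t, B_t) = (f_t + (1/2) f_xx) dt + f_x dB_t. Compute partials of f(t, x) = exp(-8*t - 8*x):
  f_t(t,x)  = -8*exp(-8*t - 8*x)
  f_x(t,x)  = -8*exp(-8*t - 8*x)
  f_xx(t,x) = 64*exp(-8*t - 8*x)
Assemble drift = f_t + (1/2) f_xx = 24*exp(-8*t - 8*x) and diffusion = f_x = -8*exp(-8*t - 8*x). Substituting x = B_t:
  d(exp(-8*B_t - 8*t)) = (24*exp(-8*B_t - 8*t)) dt + (-8*exp(-8*B_t - 8*t)) dB_t.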